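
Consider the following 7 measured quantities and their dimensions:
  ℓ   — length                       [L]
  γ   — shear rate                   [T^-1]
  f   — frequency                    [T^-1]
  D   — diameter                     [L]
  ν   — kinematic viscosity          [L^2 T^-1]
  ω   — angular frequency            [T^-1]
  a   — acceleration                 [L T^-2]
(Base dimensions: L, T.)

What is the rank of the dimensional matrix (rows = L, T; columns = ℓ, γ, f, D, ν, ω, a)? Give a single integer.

Write exponents as rows L,T / cols ℓ,γ,f,D,ν,ω,a:
  L: [ 1  0  0  1  2  0  1]
  T: [ 0 -1 -1  0 -1 -1 -2]
RREF → pivots at {ℓ,γ} ⇒ r = 2

2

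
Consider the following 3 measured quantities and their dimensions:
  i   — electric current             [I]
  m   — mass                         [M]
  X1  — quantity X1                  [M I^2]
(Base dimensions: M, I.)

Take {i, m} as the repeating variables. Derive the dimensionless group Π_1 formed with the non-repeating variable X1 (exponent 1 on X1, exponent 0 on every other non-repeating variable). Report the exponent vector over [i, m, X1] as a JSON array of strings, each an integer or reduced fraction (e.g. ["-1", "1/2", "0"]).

Write exponents as rows M,I / cols i,m,X1:
  M: [ 0  1  1]
  I: [ 1  0  2]
RREF → pivots at {i,m} ⇒ r = 2
Repeat: i,m; free: X1
RREF:
  r0: [   1    0    2]
  r1: [   0    1    1]
Fix exponent of X1 at 1; solve each RREF row for its pivot's exponent:
  r0: exp(i) + (2)·1 = 0 ⇒ exp(i) = -2
  r1: exp(m) + (1)·1 = 0 ⇒ exp(m) = -1
Π_1 = i^-2 · m^-1 · X1

["-2", "-1", "1"]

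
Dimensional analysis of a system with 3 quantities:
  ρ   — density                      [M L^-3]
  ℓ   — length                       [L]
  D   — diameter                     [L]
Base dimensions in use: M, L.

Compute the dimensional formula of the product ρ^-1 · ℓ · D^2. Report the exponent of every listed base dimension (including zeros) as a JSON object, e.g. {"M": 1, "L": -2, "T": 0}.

{"M": -1, "L": 6}

Dimensional matrix (M×L by ρ×ℓ×D):
  M: [ 1  0  0]
  L: [-3  1  1]
  [M]: (-1)·1+(1)·0+(2)·0 = -1
  [L]: (-1)·-3+(1)·1+(2)·1 = 6
⇒ M^-1 L^6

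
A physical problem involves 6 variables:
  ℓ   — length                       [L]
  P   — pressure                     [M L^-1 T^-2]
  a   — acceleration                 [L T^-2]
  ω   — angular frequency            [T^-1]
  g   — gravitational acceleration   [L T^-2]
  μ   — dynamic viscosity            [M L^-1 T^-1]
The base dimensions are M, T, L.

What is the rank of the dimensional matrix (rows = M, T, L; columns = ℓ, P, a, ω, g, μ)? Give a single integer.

3

Exponent matrix [M,T,L] × [ℓ,P,a,ω,g,μ]:
  M: [ 0  1  0  0  0  1]
  T: [ 0 -2 -2 -1 -2 -1]
  L: [ 1 -1  1  0  1 -1]
Echelon form has 3 nonzero rows (pivots: ℓ,P,a)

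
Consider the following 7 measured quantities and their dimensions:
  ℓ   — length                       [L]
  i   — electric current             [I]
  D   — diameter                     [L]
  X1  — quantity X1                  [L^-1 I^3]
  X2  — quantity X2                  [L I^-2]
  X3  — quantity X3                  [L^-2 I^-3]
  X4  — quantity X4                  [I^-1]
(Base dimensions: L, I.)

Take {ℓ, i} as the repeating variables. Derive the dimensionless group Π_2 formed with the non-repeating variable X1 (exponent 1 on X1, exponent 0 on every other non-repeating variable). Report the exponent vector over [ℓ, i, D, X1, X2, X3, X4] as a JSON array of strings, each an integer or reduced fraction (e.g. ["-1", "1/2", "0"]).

Dimensional matrix (L×I by ℓ×i×D×X1×X2×X3×X4):
  L: [ 1  0  1 -1  1 -2  0]
  I: [ 0  1  0  3 -2 -3 -1]
Echelon form has 2 nonzero rows (pivots: ℓ,i)
Pivot set = {ℓ,i}, free = {D,X1,X2,X3,X4}
RREF:
  r0: [   1    0    1   -1    1   -2    0]
  r1: [   0    1    0    3   -2   -3   -1]
Fix exponent of X1 at 1, D at 0, X2 at 0, X3 at 0, X4 at 0; solve each RREF row for its pivot's exponent:
  r0: exp(ℓ) + (-1)·1 = 0 ⇒ exp(ℓ) = 1
  r1: exp(i) + (3)·1 = 0 ⇒ exp(i) = -3
Π_2 = ℓ · i^-3 · X1

["1", "-3", "0", "1", "0", "0", "0"]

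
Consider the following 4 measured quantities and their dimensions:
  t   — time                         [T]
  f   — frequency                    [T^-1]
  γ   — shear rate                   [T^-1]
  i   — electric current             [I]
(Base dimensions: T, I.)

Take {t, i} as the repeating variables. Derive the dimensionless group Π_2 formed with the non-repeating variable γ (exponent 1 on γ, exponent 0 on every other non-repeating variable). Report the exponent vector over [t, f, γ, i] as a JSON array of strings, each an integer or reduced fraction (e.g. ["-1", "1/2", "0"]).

["1", "0", "1", "0"]

Dimensional matrix (T×I by t×f×γ×i):
  T: [ 1 -1 -1  0]
  I: [ 0  0  0  1]
Row reduction gives pivot columns t,i; rank = 2
Pivot set = {t,i}, free = {f,γ}
RREF:
  r0: [   1   -1   -1    0]
  r1: [   0    0    0    1]
Fix exponent of γ at 1, f at 0; solve each RREF row for its pivot's exponent:
  r0: exp(t) + (-1)·1 = 0 ⇒ exp(t) = 1
  r1: exp(i) + (0)·1 = 0 ⇒ exp(i) = 0
Π_2 = t · γ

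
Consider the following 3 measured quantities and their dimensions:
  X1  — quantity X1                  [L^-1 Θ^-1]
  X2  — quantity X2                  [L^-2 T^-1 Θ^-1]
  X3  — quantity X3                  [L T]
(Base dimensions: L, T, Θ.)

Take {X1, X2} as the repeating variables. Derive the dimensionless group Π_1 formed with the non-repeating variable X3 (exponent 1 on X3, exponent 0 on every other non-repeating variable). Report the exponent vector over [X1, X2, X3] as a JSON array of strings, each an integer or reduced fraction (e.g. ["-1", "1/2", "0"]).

Exponent matrix [L,T,Θ] × [X1,X2,X3]:
  L: [-1 -2  1]
  T: [ 0 -1  1]
  Θ: [-1 -1  0]
RREF → pivots at {X1,X2} ⇒ r = 2
Repeat: X1,X2; free: X3
RREF:
  r0: [   1    0    1]
  r1: [   0    1   -1]
  r2: [   0    0    0]
Fix exponent of X3 at 1; solve each RREF row for its pivot's exponent:
  r0: exp(X1) + (1)·1 = 0 ⇒ exp(X1) = -1
  r1: exp(X2) + (-1)·1 = 0 ⇒ exp(X2) = 1
Π_1 = X1^-1 · X2 · X3

["-1", "1", "1"]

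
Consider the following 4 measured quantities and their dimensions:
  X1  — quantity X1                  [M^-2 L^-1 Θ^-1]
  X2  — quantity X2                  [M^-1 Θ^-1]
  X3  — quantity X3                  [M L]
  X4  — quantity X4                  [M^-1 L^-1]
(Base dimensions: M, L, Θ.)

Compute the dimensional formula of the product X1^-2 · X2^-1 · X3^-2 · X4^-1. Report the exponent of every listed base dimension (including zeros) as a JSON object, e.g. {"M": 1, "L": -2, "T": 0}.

{"M": 4, "L": 1, "Θ": 3}

Exponent matrix [M,L,Θ] × [X1,X2,X3,X4]:
  M: [-2 -1  1 -1]
  L: [-1  0  1 -1]
  Θ: [-1 -1  0  0]
  [M]: (-2)·-2+(-1)·-1+(-2)·1+(-1)·-1 = 4
  [L]: (-2)·-1+(-1)·0+(-2)·1+(-1)·-1 = 1
  [Θ]: (-2)·-1+(-1)·-1+(-2)·0+(-1)·0 = 3
⇒ M^4 L Θ^3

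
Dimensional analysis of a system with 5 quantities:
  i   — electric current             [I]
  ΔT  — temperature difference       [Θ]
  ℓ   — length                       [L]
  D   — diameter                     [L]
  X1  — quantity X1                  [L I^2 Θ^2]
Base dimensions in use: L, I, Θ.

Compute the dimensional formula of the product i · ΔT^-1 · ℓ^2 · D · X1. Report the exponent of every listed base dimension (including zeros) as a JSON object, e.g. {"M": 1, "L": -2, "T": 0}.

{"L": 4, "I": 3, "Θ": 1}

Write exponents as rows L,I,Θ / cols i,ΔT,ℓ,D,X1:
  L: [ 0  0  1  1  1]
  I: [ 1  0  0  0  2]
  Θ: [ 0  1  0  0  2]
  [L]: (1)·0+(-1)·0+(2)·1+(1)·1+(1)·1 = 4
  [I]: (1)·1+(-1)·0+(2)·0+(1)·0+(1)·2 = 3
  [Θ]: (1)·0+(-1)·1+(2)·0+(1)·0+(1)·2 = 1
⇒ L^4 I^3 Θ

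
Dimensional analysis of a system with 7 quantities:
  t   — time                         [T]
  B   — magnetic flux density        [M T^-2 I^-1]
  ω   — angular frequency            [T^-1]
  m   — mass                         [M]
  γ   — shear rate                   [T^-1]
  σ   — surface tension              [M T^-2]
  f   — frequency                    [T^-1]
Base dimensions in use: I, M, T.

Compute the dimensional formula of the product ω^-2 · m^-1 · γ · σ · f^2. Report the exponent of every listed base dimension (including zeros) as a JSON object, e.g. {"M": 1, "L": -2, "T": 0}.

Write exponents as rows I,M,T / cols t,B,ω,m,γ,σ,f:
  I: [ 0 -1  0  0  0  0  0]
  M: [ 0  1  0  1  0  1  0]
  T: [ 1 -2 -1  0 -1 -2 -1]
  [I]: (-2)·0+(-1)·0+(1)·0+(1)·0+(2)·0 = 0
  [M]: (-2)·0+(-1)·1+(1)·0+(1)·1+(2)·0 = 0
  [T]: (-2)·-1+(-1)·0+(1)·-1+(1)·-2+(2)·-1 = -3
⇒ T^-3

{"I": 0, "M": 0, "T": -3}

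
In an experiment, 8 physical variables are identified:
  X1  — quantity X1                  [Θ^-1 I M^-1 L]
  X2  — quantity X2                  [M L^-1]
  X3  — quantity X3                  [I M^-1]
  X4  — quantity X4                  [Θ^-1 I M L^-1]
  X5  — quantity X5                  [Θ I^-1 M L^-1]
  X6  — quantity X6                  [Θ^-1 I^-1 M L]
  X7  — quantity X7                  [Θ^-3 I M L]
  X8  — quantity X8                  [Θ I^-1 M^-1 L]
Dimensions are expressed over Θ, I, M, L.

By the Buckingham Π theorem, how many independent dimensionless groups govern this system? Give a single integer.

5

Exponent matrix [Θ,I,M,L] × [X1,X2,X3,X4,X5,X6,X7,X8]:
  Θ: [-1  0  0 -1  1 -1 -3  1]
  I: [ 1  0  1  1 -1 -1  1 -1]
  M: [-1  1 -1  1  1  1  1 -1]
  L: [ 1 -1  0 -1 -1  1  1  1]
Row reduction gives pivot columns X1,X2,X3; rank = 3
Π count = n − r = 8 − 3 = 5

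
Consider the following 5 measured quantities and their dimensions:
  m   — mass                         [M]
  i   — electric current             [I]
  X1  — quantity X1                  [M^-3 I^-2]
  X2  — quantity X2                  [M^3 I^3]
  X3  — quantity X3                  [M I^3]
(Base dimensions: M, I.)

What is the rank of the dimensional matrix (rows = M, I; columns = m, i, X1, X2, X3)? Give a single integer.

Write exponents as rows M,I / cols m,i,X1,X2,X3:
  M: [ 1  0 -3  3  1]
  I: [ 0  1 -2  3  3]
Echelon form has 2 nonzero rows (pivots: m,i)

2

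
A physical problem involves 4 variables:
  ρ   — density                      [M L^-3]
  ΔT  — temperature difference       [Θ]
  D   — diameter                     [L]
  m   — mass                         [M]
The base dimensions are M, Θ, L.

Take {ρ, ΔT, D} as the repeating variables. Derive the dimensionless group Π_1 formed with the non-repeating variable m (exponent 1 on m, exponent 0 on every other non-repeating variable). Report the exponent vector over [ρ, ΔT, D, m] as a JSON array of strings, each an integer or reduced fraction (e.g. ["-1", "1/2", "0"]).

Write exponents as rows M,Θ,L / cols ρ,ΔT,D,m:
  M: [ 1  0  0  1]
  Θ: [ 0  1  0  0]
  L: [-3  0  1  0]
Echelon form has 3 nonzero rows (pivots: ρ,ΔT,D)
Repeat: ρ,ΔT,D; free: m
RREF:
  r0: [   1    0    0    1]
  r1: [   0    1    0    0]
  r2: [   0    0    1    3]
Fix exponent of m at 1; solve each RREF row for its pivot's exponent:
  r0: exp(ρ) + (1)·1 = 0 ⇒ exp(ρ) = -1
  r1: exp(ΔT) + (0)·1 = 0 ⇒ exp(ΔT) = 0
  r2: exp(D) + (3)·1 = 0 ⇒ exp(D) = -3
Π_1 = ρ^-1 · D^-3 · m

["-1", "0", "-3", "1"]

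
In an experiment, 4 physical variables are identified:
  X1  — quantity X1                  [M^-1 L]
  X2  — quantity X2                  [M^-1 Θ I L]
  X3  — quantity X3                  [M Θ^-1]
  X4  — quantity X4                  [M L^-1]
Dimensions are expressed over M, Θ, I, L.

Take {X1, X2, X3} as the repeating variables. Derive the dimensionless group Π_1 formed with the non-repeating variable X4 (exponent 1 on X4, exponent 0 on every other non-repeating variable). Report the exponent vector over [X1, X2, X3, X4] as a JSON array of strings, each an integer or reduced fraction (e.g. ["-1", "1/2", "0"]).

["1", "0", "0", "1"]

Exponent matrix [M,Θ,I,L] × [X1,X2,X3,X4]:
  M: [-1 -1  1  1]
  Θ: [ 0  1 -1  0]
  I: [ 0  1  0  0]
  L: [ 1  1  0 -1]
Echelon form has 3 nonzero rows (pivots: X1,X2,X3)
Pivot set = {X1,X2,X3}, free = {X4}
RREF:
  r0: [   1    0    0   -1]
  r1: [   0    1    0    0]
  r2: [   0    0    1    0]
  r3: [   0    0    0    0]
Fix exponent of X4 at 1; solve each RREF row for its pivot's exponent:
  r0: exp(X1) + (-1)·1 = 0 ⇒ exp(X1) = 1
  r1: exp(X2) + (0)·1 = 0 ⇒ exp(X2) = 0
  r2: exp(X3) + (0)·1 = 0 ⇒ exp(X3) = 0
Π_1 = X1 · X4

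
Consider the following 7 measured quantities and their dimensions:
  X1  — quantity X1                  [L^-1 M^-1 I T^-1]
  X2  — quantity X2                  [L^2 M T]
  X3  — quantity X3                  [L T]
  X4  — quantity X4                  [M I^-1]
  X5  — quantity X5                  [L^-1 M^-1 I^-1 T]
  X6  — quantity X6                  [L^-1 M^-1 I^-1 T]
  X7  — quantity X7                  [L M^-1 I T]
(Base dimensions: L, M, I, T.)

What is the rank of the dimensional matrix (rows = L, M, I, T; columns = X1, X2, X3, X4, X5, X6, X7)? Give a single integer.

Write exponents as rows L,M,I,T / cols X1,X2,X3,X4,X5,X6,X7:
  L: [-1  2  1  0 -1 -1  1]
  M: [-1  1  0  1 -1 -1 -1]
  I: [ 1  0  0 -1 -1 -1  1]
  T: [-1  1  1  0  1  1  1]
Row reduction gives pivot columns X1,X2,X3; rank = 3

3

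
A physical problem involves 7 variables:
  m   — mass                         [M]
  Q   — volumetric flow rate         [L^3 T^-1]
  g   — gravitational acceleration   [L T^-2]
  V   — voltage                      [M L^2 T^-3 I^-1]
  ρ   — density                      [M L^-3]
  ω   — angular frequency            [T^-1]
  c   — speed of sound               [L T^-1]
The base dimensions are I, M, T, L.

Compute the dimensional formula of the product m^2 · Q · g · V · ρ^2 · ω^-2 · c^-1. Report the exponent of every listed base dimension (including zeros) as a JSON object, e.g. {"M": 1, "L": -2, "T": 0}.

Dimensional matrix (I×M×T×L by m×Q×g×V×ρ×ω×c):
  I: [ 0  0  0 -1  0  0  0]
  M: [ 1  0  0  1  1  0  0]
  T: [ 0 -1 -2 -3  0 -1 -1]
  L: [ 0  3  1  2 -3  0  1]
  [I]: (2)·0+(1)·0+(1)·0+(1)·-1+(2)·0+(-2)·0+(-1)·0 = -1
  [M]: (2)·1+(1)·0+(1)·0+(1)·1+(2)·1+(-2)·0+(-1)·0 = 5
  [T]: (2)·0+(1)·-1+(1)·-2+(1)·-3+(2)·0+(-2)·-1+(-1)·-1 = -3
  [L]: (2)·0+(1)·3+(1)·1+(1)·2+(2)·-3+(-2)·0+(-1)·1 = -1
⇒ I^-1 M^5 T^-3 L^-1

{"I": -1, "M": 5, "T": -3, "L": -1}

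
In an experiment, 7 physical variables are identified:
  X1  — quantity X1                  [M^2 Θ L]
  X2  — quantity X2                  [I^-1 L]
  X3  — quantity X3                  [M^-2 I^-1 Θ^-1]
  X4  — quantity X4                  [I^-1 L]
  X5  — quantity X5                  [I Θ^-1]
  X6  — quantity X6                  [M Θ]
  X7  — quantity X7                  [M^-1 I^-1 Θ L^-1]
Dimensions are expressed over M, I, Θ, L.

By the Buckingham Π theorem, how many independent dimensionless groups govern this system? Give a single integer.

Write exponents as rows M,I,Θ,L / cols X1,X2,X3,X4,X5,X6,X7:
  M: [ 2  0 -2  0  0  1 -1]
  I: [ 0 -1 -1 -1  1  0 -1]
  Θ: [ 1  0 -1  0 -1  1  1]
  L: [ 1  1  0  1  0  0 -1]
Row reduction gives pivot columns X1,X2,X5; rank = 3
n=7, r=3 ⇒ 4 dimensionless groups

4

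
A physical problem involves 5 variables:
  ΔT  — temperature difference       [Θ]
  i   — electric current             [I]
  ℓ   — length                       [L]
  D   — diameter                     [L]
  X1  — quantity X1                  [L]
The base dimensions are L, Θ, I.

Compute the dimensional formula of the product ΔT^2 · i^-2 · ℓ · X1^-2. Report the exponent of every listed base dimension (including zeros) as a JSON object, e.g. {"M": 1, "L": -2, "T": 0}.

{"L": -1, "Θ": 2, "I": -2}

Dimensional matrix (L×Θ×I by ΔT×i×ℓ×D×X1):
  L: [ 0  0  1  1  1]
  Θ: [ 1  0  0  0  0]
  I: [ 0  1  0  0  0]
  [L]: (2)·0+(-2)·0+(1)·1+(-2)·1 = -1
  [Θ]: (2)·1+(-2)·0+(1)·0+(-2)·0 = 2
  [I]: (2)·0+(-2)·1+(1)·0+(-2)·0 = -2
⇒ L^-1 Θ^2 I^-2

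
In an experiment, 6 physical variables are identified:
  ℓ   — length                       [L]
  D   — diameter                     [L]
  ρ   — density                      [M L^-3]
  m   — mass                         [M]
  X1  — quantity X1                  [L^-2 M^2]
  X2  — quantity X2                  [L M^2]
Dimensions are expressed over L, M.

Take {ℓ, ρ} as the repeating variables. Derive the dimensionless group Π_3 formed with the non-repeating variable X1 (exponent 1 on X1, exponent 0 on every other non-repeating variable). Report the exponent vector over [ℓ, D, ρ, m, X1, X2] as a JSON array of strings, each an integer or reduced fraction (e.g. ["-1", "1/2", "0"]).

Write exponents as rows L,M / cols ℓ,D,ρ,m,X1,X2:
  L: [ 1  1 -3  0 -2  1]
  M: [ 0  0  1  1  2  2]
RREF → pivots at {ℓ,ρ} ⇒ r = 2
Pivot set = {ℓ,ρ}, free = {D,m,X1,X2}
RREF:
  r0: [   1    1    0    3    4    7]
  r1: [   0    0    1    1    2    2]
Fix exponent of X1 at 1, D at 0, m at 0, X2 at 0; solve each RREF row for its pivot's exponent:
  r0: exp(ℓ) + (4)·1 = 0 ⇒ exp(ℓ) = -4
  r1: exp(ρ) + (2)·1 = 0 ⇒ exp(ρ) = -2
Π_3 = ℓ^-4 · ρ^-2 · X1

["-4", "0", "-2", "0", "1", "0"]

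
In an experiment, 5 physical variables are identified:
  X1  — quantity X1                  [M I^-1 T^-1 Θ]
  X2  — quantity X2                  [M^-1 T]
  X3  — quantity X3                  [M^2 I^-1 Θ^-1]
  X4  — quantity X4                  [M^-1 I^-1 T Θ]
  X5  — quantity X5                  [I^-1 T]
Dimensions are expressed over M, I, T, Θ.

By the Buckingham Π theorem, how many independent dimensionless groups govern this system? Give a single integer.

2

Dimensional matrix (M×I×T×Θ by X1×X2×X3×X4×X5):
  M: [ 1 -1  2 -1  0]
  I: [-1  0 -1 -1 -1]
  T: [-1  1  0  1  1]
  Θ: [ 1  0 -1  1  0]
RREF → pivots at {X1,X2,X3} ⇒ r = 3
n=5, r=3 ⇒ 2 dimensionless groups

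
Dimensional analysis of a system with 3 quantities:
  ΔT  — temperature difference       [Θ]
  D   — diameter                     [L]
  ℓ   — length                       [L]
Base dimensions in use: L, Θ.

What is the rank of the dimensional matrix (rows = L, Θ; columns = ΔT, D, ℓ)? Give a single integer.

Dimensional matrix (L×Θ by ΔT×D×ℓ):
  L: [ 0  1  1]
  Θ: [ 1  0  0]
Echelon form has 2 nonzero rows (pivots: ΔT,D)

2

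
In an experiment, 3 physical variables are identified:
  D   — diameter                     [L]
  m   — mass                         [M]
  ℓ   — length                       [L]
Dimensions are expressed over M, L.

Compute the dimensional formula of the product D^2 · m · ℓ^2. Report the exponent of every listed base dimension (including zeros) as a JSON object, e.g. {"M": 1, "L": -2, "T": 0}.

Write exponents as rows M,L / cols D,m,ℓ:
  M: [ 0  1  0]
  L: [ 1  0  1]
  [M]: (2)·0+(1)·1+(2)·0 = 1
  [L]: (2)·1+(1)·0+(2)·1 = 4
⇒ M L^4

{"M": 1, "L": 4}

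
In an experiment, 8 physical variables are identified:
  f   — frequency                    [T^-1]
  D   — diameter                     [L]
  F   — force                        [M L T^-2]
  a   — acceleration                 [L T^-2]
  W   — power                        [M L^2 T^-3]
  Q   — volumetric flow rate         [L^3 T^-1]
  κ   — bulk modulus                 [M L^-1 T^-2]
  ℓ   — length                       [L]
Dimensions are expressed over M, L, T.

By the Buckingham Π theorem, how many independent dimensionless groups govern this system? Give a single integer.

5

Write exponents as rows M,L,T / cols f,D,F,a,W,Q,κ,ℓ:
  M: [ 0  0  1  0  1  0  1  0]
  L: [ 0  1  1  1  2  3 -1  1]
  T: [-1  0 -2 -2 -3 -1 -2  0]
RREF → pivots at {f,D,F} ⇒ r = 3
Π count = n − r = 8 − 3 = 5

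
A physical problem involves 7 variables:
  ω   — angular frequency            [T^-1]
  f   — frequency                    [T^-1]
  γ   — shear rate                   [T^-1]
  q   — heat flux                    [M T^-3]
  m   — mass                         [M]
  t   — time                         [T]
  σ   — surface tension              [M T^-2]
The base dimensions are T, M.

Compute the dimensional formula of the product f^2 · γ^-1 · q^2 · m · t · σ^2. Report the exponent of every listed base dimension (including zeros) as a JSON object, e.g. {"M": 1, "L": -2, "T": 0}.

{"T": -10, "M": 5}

Write exponents as rows T,M / cols ω,f,γ,q,m,t,σ:
  T: [-1 -1 -1 -3  0  1 -2]
  M: [ 0  0  0  1  1  0  1]
  [T]: (2)·-1+(-1)·-1+(2)·-3+(1)·0+(1)·1+(2)·-2 = -10
  [M]: (2)·0+(-1)·0+(2)·1+(1)·1+(1)·0+(2)·1 = 5
⇒ T^-10 M^5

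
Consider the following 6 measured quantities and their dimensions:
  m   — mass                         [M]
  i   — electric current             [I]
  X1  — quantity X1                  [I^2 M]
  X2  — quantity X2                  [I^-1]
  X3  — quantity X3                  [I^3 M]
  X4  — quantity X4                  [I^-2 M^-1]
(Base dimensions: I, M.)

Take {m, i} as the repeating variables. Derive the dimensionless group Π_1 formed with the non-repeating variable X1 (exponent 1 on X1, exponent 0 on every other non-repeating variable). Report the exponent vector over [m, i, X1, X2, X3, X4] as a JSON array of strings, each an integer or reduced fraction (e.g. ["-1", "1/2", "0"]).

Dimensional matrix (I×M by m×i×X1×X2×X3×X4):
  I: [ 0  1  2 -1  3 -2]
  M: [ 1  0  1  0  1 -1]
RREF → pivots at {m,i} ⇒ r = 2
Pivot set = {m,i}, free = {X1,X2,X3,X4}
RREF:
  r0: [   1    0    1    0    1   -1]
  r1: [   0    1    2   -1    3   -2]
Fix exponent of X1 at 1, X2 at 0, X3 at 0, X4 at 0; solve each RREF row for its pivot's exponent:
  r0: exp(m) + (1)·1 = 0 ⇒ exp(m) = -1
  r1: exp(i) + (2)·1 = 0 ⇒ exp(i) = -2
Π_1 = m^-1 · i^-2 · X1

["-1", "-2", "1", "0", "0", "0"]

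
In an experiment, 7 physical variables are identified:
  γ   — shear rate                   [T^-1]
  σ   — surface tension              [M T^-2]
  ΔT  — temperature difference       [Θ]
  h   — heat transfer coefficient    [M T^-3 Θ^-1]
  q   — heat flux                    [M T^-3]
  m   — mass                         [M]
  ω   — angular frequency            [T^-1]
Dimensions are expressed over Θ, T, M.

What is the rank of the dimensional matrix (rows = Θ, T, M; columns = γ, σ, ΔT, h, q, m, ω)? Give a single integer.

3

Dimensional matrix (Θ×T×M by γ×σ×ΔT×h×q×m×ω):
  Θ: [ 0  0  1 -1  0  0  0]
  T: [-1 -2  0 -3 -3  0 -1]
  M: [ 0  1  0  1  1  1  0]
Echelon form has 3 nonzero rows (pivots: γ,σ,ΔT)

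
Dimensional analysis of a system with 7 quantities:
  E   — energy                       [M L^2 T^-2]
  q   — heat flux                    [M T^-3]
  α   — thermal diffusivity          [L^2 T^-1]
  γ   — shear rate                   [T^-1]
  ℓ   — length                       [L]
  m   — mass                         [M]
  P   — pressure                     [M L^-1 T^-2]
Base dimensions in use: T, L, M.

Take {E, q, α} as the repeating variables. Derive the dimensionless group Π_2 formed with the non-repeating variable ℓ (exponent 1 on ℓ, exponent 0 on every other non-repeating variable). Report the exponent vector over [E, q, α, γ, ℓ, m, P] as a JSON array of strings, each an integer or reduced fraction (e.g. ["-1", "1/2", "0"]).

Dimensional matrix (T×L×M by E×q×α×γ×ℓ×m×P):
  T: [-2 -3 -1 -1  0  0 -2]
  L: [ 2  0  2  0  1  0 -1]
  M: [ 1  1  0  0  0  1  1]
Row reduction gives pivot columns E,q,α; rank = 3
Repeat: E,q,α; free: γ,ℓ,m,P
RREF:
  r0: [   1    0    0 -1/2  1/4  3/2  1/4]
  r1: [   0    1    0  1/2 -1/4 -1/2  3/4]
  r2: [   0    0    1  1/2  1/4 -3/2 -3/4]
Fix exponent of ℓ at 1, γ at 0, m at 0, P at 0; solve each RREF row for its pivot's exponent:
  r0: exp(E) + (1/4)·1 = 0 ⇒ exp(E) = -1/4
  r1: exp(q) + (-1/4)·1 = 0 ⇒ exp(q) = 1/4
  r2: exp(α) + (1/4)·1 = 0 ⇒ exp(α) = -1/4
Π_2 = E^(-1/4) · q^(1/4) · α^(-1/4) · ℓ

["-1/4", "1/4", "-1/4", "0", "1", "0", "0"]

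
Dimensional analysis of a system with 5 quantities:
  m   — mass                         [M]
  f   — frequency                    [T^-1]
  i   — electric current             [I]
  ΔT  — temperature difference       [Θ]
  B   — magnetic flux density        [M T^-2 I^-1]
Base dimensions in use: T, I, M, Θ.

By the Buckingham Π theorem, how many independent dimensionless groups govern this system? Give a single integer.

1

Exponent matrix [T,I,M,Θ] × [m,f,i,ΔT,B]:
  T: [ 0 -1  0  0 -2]
  I: [ 0  0  1  0 -1]
  M: [ 1  0  0  0  1]
  Θ: [ 0  0  0  1  0]
Row reduction gives pivot columns m,f,i,ΔT; rank = 4
Π count = n − r = 5 − 4 = 1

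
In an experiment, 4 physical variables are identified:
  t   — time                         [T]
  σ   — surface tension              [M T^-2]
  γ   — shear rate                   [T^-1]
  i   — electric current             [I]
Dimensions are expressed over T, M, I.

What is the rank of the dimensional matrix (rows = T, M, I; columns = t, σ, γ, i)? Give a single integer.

3

Exponent matrix [T,M,I] × [t,σ,γ,i]:
  T: [ 1 -2 -1  0]
  M: [ 0  1  0  0]
  I: [ 0  0  0  1]
Echelon form has 3 nonzero rows (pivots: t,σ,i)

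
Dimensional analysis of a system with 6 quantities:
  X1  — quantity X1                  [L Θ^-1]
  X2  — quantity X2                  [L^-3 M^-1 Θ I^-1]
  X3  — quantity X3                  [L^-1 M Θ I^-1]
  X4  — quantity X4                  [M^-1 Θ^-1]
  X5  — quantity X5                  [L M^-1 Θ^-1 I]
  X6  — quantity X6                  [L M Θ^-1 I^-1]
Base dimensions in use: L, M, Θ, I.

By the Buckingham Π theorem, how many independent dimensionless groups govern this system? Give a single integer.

Write exponents as rows L,M,Θ,I / cols X1,X2,X3,X4,X5,X6:
  L: [ 1 -3 -1  0  1  1]
  M: [ 0 -1  1 -1 -1  1]
  Θ: [-1  1  1 -1 -1 -1]
  I: [ 0 -1 -1  0  1 -1]
Echelon form has 3 nonzero rows (pivots: X1,X2,X3)
Π count = n − r = 6 − 3 = 3

3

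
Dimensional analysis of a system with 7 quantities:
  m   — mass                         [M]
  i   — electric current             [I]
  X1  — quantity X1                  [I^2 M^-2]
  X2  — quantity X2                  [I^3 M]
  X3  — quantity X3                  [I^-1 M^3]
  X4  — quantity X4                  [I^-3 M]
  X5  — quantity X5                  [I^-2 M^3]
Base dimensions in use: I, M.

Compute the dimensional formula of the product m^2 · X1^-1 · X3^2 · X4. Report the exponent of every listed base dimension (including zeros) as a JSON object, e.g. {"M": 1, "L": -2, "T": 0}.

Dimensional matrix (I×M by m×i×X1×X2×X3×X4×X5):
  I: [ 0  1  2  3 -1 -3 -2]
  M: [ 1  0 -2  1  3  1  3]
  [I]: (2)·0+(-1)·2+(2)·-1+(1)·-3 = -7
  [M]: (2)·1+(-1)·-2+(2)·3+(1)·1 = 11
⇒ I^-7 M^11

{"I": -7, "M": 11}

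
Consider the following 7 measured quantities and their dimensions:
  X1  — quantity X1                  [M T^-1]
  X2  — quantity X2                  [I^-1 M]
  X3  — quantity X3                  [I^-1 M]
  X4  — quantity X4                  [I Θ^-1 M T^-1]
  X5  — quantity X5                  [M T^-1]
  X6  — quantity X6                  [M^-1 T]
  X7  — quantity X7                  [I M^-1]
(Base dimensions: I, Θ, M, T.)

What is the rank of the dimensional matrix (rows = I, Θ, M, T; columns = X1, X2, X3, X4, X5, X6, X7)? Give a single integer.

Dimensional matrix (I×Θ×M×T by X1×X2×X3×X4×X5×X6×X7):
  I: [ 0 -1 -1  1  0  0  1]
  Θ: [ 0  0  0 -1  0  0  0]
  M: [ 1  1  1  1  1 -1 -1]
  T: [-1  0  0 -1 -1  1  0]
Row reduction gives pivot columns X1,X2,X4; rank = 3

3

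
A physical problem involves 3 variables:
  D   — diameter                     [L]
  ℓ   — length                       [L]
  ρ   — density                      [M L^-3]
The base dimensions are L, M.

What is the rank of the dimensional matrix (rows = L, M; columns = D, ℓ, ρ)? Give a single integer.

Dimensional matrix (L×M by D×ℓ×ρ):
  L: [ 1  1 -3]
  M: [ 0  0  1]
Row reduction gives pivot columns D,ρ; rank = 2

2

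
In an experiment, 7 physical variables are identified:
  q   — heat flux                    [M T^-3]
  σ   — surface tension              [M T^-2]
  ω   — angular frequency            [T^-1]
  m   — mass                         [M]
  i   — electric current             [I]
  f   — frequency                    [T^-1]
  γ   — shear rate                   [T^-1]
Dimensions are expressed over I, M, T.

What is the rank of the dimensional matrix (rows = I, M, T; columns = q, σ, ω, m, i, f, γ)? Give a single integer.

Write exponents as rows I,M,T / cols q,σ,ω,m,i,f,γ:
  I: [ 0  0  0  0  1  0  0]
  M: [ 1  1  0  1  0  0  0]
  T: [-3 -2 -1  0  0 -1 -1]
Row reduction gives pivot columns q,σ,i; rank = 3

3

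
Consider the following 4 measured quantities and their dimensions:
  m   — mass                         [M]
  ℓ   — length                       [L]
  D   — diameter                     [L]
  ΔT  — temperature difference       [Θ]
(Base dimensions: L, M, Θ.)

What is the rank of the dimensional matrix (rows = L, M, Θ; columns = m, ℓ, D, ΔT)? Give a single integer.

Dimensional matrix (L×M×Θ by m×ℓ×D×ΔT):
  L: [ 0  1  1  0]
  M: [ 1  0  0  0]
  Θ: [ 0  0  0  1]
Echelon form has 3 nonzero rows (pivots: m,ℓ,ΔT)

3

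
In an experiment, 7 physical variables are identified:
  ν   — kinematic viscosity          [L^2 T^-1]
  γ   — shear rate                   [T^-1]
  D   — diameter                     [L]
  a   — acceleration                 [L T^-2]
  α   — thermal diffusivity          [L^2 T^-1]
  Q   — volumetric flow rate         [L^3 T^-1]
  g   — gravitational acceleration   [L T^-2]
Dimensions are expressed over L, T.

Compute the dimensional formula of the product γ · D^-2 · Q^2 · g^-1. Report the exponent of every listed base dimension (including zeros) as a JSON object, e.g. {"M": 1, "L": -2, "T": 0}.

{"L": 3, "T": -1}

Exponent matrix [L,T] × [ν,γ,D,a,α,Q,g]:
  L: [ 2  0  1  1  2  3  1]
  T: [-1 -1  0 -2 -1 -1 -2]
  [L]: (1)·0+(-2)·1+(2)·3+(-1)·1 = 3
  [T]: (1)·-1+(-2)·0+(2)·-1+(-1)·-2 = -1
⇒ L^3 T^-1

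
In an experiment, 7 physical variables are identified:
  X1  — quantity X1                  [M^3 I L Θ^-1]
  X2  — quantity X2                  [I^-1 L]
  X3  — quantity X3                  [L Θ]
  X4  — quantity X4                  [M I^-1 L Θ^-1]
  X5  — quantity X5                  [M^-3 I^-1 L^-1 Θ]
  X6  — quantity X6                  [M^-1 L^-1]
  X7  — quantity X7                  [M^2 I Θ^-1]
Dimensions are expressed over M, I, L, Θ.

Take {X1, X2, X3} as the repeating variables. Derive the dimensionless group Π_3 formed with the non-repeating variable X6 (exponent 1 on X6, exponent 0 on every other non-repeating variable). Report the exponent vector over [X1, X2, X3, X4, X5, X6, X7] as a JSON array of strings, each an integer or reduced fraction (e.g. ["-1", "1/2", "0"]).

Exponent matrix [M,I,L,Θ] × [X1,X2,X3,X4,X5,X6,X7]:
  M: [ 3  0  0  1 -3 -1  2]
  I: [ 1 -1  0 -1 -1  0  1]
  L: [ 1  1  1  1 -1 -1  0]
  Θ: [-1  0  1 -1  1  0 -1]
Echelon form has 3 nonzero rows (pivots: X1,X2,X3)
Repeat: X1,X2,X3; free: X4,X5,X6,X7
RREF:
  r0: [   1    0    0  1/3   -1 -1/3  2/3]
  r1: [   0    1    0  4/3    0 -1/3 -1/3]
  r2: [   0    0    1 -2/3    0 -1/3 -1/3]
  r3: [   0    0    0    0    0    0    0]
Fix exponent of X6 at 1, X4 at 0, X5 at 0, X7 at 0; solve each RREF row for its pivot's exponent:
  r0: exp(X1) + (-1/3)·1 = 0 ⇒ exp(X1) = 1/3
  r1: exp(X2) + (-1/3)·1 = 0 ⇒ exp(X2) = 1/3
  r2: exp(X3) + (-1/3)·1 = 0 ⇒ exp(X3) = 1/3
Π_3 = X1^(1/3) · X2^(1/3) · X3^(1/3) · X6

["1/3", "1/3", "1/3", "0", "0", "1", "0"]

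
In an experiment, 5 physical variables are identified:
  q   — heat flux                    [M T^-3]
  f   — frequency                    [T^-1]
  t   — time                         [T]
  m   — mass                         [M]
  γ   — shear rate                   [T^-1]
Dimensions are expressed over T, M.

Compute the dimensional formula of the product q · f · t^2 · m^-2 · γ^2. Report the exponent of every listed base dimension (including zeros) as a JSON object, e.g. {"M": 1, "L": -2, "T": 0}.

Exponent matrix [T,M] × [q,f,t,m,γ]:
  T: [-3 -1  1  0 -1]
  M: [ 1  0  0  1  0]
  [T]: (1)·-3+(1)·-1+(2)·1+(-2)·0+(2)·-1 = -4
  [M]: (1)·1+(1)·0+(2)·0+(-2)·1+(2)·0 = -1
⇒ T^-4 M^-1

{"T": -4, "M": -1}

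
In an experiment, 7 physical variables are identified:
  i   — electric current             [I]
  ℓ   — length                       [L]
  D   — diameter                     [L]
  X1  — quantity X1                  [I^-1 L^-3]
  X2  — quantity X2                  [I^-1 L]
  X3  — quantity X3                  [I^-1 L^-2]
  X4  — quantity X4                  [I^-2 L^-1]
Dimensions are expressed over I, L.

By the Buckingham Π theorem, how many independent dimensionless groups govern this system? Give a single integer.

5

Exponent matrix [I,L] × [i,ℓ,D,X1,X2,X3,X4]:
  I: [ 1  0  0 -1 -1 -1 -2]
  L: [ 0  1  1 -3  1 -2 -1]
RREF → pivots at {i,ℓ} ⇒ r = 2
Π count = n − r = 7 − 2 = 5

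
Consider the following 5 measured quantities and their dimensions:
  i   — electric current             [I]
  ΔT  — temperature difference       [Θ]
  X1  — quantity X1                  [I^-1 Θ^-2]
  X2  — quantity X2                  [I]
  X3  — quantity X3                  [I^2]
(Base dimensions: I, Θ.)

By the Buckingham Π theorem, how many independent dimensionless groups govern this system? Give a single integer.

3

Write exponents as rows I,Θ / cols i,ΔT,X1,X2,X3:
  I: [ 1  0 -1  1  2]
  Θ: [ 0  1 -2  0  0]
Echelon form has 2 nonzero rows (pivots: i,ΔT)
Π count = n − r = 5 − 2 = 3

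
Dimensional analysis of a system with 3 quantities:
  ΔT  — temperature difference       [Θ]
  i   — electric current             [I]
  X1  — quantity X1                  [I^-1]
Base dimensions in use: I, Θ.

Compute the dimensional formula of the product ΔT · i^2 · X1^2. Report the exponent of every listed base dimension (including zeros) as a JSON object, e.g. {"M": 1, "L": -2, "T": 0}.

Dimensional matrix (I×Θ by ΔT×i×X1):
  I: [ 0  1 -1]
  Θ: [ 1  0  0]
  [I]: (1)·0+(2)·1+(2)·-1 = 0
  [Θ]: (1)·1+(2)·0+(2)·0 = 1
⇒ Θ

{"I": 0, "Θ": 1}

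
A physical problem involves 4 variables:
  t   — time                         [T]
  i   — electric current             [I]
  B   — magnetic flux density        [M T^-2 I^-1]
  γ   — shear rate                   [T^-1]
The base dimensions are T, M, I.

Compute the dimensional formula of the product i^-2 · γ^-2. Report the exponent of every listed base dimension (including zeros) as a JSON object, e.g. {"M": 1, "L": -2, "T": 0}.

{"T": 2, "M": 0, "I": -2}

Write exponents as rows T,M,I / cols t,i,B,γ:
  T: [ 1  0 -2 -1]
  M: [ 0  0  1  0]
  I: [ 0  1 -1  0]
  [T]: (-2)·0+(-2)·-1 = 2
  [M]: (-2)·0+(-2)·0 = 0
  [I]: (-2)·1+(-2)·0 = -2
⇒ T^2 I^-2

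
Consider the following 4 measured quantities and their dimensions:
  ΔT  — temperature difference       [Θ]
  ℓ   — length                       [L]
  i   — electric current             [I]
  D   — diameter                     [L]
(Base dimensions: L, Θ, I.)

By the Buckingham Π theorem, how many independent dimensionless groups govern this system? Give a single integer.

1

Write exponents as rows L,Θ,I / cols ΔT,ℓ,i,D:
  L: [ 0  1  0  1]
  Θ: [ 1  0  0  0]
  I: [ 0  0  1  0]
RREF → pivots at {ΔT,ℓ,i} ⇒ r = 3
4 vars − rank 3 = 1 Π group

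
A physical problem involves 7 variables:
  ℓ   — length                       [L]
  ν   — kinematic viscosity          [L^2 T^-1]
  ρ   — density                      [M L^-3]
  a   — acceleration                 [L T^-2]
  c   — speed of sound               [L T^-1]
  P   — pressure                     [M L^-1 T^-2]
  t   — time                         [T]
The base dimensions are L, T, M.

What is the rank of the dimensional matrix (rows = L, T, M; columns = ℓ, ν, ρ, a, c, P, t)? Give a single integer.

3

Write exponents as rows L,T,M / cols ℓ,ν,ρ,a,c,P,t:
  L: [ 1  2 -3  1  1 -1  0]
  T: [ 0 -1  0 -2 -1 -2  1]
  M: [ 0  0  1  0  0  1  0]
Row reduction gives pivot columns ℓ,ν,ρ; rank = 3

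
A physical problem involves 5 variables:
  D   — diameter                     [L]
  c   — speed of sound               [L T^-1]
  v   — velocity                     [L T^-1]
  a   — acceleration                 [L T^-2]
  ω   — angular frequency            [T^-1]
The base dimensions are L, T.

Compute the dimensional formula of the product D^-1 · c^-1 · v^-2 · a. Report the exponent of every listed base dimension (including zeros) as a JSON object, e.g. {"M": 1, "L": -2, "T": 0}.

{"L": -3, "T": 1}

Dimensional matrix (L×T by D×c×v×a×ω):
  L: [ 1  1  1  1  0]
  T: [ 0 -1 -1 -2 -1]
  [L]: (-1)·1+(-1)·1+(-2)·1+(1)·1 = -3
  [T]: (-1)·0+(-1)·-1+(-2)·-1+(1)·-2 = 1
⇒ L^-3 T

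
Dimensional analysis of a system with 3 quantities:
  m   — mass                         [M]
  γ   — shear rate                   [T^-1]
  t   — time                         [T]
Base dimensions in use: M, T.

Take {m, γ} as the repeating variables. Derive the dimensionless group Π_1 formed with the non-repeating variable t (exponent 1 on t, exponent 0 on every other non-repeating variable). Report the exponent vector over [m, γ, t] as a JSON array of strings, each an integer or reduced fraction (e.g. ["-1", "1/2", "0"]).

["0", "1", "1"]

Exponent matrix [M,T] × [m,γ,t]:
  M: [ 1  0  0]
  T: [ 0 -1  1]
RREF → pivots at {m,γ} ⇒ r = 2
Repeat: m,γ; free: t
RREF:
  r0: [   1    0    0]
  r1: [   0    1   -1]
Fix exponent of t at 1; solve each RREF row for its pivot's exponent:
  r0: exp(m) + (0)·1 = 0 ⇒ exp(m) = 0
  r1: exp(γ) + (-1)·1 = 0 ⇒ exp(γ) = 1
Π_1 = γ · t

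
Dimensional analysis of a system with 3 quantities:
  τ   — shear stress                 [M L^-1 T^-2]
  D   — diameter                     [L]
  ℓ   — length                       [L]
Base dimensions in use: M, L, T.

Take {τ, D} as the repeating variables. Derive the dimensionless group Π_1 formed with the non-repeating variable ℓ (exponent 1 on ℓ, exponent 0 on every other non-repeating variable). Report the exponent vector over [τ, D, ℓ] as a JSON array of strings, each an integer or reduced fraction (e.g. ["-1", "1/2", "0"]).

["0", "-1", "1"]

Write exponents as rows M,L,T / cols τ,D,ℓ:
  M: [ 1  0  0]
  L: [-1  1  1]
  T: [-2  0  0]
RREF → pivots at {τ,D} ⇒ r = 2
Pivot set = {τ,D}, free = {ℓ}
RREF:
  r0: [   1    0    0]
  r1: [   0    1    1]
  r2: [   0    0    0]
Fix exponent of ℓ at 1; solve each RREF row for its pivot's exponent:
  r0: exp(τ) + (0)·1 = 0 ⇒ exp(τ) = 0
  r1: exp(D) + (1)·1 = 0 ⇒ exp(D) = -1
Π_1 = D^-1 · ℓ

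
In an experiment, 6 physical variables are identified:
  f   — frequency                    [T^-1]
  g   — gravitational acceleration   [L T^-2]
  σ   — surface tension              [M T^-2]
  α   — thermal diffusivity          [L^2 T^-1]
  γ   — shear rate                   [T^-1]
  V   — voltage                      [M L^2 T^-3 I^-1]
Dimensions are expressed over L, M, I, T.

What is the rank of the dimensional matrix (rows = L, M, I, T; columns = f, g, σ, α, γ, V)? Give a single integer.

Dimensional matrix (L×M×I×T by f×g×σ×α×γ×V):
  L: [ 0  1  0  2  0  2]
  M: [ 0  0  1  0  0  1]
  I: [ 0  0  0  0  0 -1]
  T: [-1 -2 -2 -1 -1 -3]
RREF → pivots at {f,g,σ,V} ⇒ r = 4

4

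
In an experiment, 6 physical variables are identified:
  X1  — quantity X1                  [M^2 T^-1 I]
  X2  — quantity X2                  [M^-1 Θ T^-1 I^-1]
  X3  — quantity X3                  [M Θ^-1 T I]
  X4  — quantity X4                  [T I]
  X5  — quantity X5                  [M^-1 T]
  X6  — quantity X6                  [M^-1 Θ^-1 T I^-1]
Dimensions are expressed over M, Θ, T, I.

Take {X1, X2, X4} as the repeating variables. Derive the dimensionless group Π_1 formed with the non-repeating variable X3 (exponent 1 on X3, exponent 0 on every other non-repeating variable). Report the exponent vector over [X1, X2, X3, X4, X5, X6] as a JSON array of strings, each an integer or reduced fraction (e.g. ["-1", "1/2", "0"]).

["0", "1", "1", "0", "0", "0"]

Write exponents as rows M,Θ,T,I / cols X1,X2,X3,X4,X5,X6:
  M: [ 2 -1  1  0 -1 -1]
  Θ: [ 0  1 -1  0  0 -1]
  T: [-1 -1  1  1  1  1]
  I: [ 1 -1  1  1  0 -1]
RREF → pivots at {X1,X2,X4} ⇒ r = 3
Pivot set = {X1,X2,X4}, free = {X3,X5,X6}
RREF:
  r0: [   1    0    0    0 -1/2   -1]
  r1: [   0    1   -1    0    0   -1]
  r2: [   0    0    0    1  1/2   -1]
  r3: [   0    0    0    0    0    0]
Fix exponent of X3 at 1, X5 at 0, X6 at 0; solve each RREF row for its pivot's exponent:
  r0: exp(X1) + (0)·1 = 0 ⇒ exp(X1) = 0
  r1: exp(X2) + (-1)·1 = 0 ⇒ exp(X2) = 1
  r2: exp(X4) + (0)·1 = 0 ⇒ exp(X4) = 0
Π_1 = X2 · X3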